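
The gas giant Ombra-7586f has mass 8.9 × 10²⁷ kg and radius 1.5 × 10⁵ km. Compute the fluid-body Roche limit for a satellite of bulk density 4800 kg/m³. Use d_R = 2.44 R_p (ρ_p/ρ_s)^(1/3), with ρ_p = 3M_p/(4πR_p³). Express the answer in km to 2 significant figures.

1.9 × 10⁵ km

ρ_p = 3M_p/(4πR_p³) = 3 × (8.9 × 10²⁷) / (4π × (1.5 × 10⁸ m)³) = 630 kg/m³
d_R = 2.44 × 1.5 × 10⁵ km × (630/4800)^(1/3)
    = 1.9 × 10⁵ km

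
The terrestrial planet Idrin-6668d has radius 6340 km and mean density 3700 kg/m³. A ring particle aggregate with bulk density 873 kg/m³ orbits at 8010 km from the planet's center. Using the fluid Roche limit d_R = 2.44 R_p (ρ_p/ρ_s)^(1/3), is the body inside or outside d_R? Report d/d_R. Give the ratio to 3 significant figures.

inside; d/d_R ≈ 0.320

d_R = 2.44 × (6340 km) × (3700/873)^(1/3) = 25030 km
d/d_R = (8010) / (25030) = 0.320
Since d/d_R < 1, the body is inside the Roche limit.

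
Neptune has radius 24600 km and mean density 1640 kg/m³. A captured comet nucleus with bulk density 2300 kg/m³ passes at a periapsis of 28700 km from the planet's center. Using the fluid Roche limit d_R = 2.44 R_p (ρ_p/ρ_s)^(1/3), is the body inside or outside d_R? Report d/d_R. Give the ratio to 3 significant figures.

d_R = 2.44 × (24600 km) × (1640/2300)^(1/3) = 53620 km
d/d_R = (28700) / (53620) = 0.535
Since d/d_R < 1, the body is inside the Roche limit.

inside; d/d_R ≈ 0.535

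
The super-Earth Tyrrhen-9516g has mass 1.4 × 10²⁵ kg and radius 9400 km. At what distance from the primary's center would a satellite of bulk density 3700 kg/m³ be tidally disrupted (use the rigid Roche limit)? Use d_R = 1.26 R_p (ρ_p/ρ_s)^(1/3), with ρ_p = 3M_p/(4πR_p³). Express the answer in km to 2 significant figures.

12000 km

ρ_p = 3M_p/(4πR_p³) = 3 × (1.4 × 10²⁵) / (4π × (9.4 × 10⁶ m)³) = 4000 kg/m³
d_R = 1.26 × 9400 km × (4000/3700)^(1/3)
    = 12000 km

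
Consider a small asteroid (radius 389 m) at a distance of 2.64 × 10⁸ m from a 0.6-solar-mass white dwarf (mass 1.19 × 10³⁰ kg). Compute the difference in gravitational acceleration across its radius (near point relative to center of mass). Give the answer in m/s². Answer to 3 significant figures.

a_tidal = 2GMr/d³
        = 2 × (6.674 × 10⁻¹¹) × (1.19 × 10³⁰) × (389) / (2.64 × 10⁸)³
        = 3.36 × 10⁻³ m/s²

3.36 × 10⁻³ m/s²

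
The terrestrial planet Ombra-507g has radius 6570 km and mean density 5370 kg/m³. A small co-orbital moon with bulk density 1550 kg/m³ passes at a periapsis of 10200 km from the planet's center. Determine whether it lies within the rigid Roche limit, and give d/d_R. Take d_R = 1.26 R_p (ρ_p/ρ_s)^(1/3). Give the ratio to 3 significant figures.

d_R = 1.26 × (6570 km) × (5370/1550)^(1/3) = 12530 km
d/d_R = (10200) / (12530) = 0.814
Since d/d_R < 1, the body is inside the Roche limit.

inside; d/d_R ≈ 0.814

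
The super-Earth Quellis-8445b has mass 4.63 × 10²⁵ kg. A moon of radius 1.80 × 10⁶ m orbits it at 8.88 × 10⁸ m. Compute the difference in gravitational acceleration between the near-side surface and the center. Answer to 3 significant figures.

1.59 × 10⁻⁵ m/s²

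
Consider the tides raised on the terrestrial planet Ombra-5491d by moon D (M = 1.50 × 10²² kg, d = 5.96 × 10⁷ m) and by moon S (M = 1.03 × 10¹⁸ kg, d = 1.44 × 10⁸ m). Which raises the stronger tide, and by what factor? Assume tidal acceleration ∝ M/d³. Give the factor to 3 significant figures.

Compare M/d³ for the two perturbers:
Moon D: (1.50 × 10²²) / (5.96 × 10⁷)³ = 7.085 × 10⁻²
Moon S: (1.03 × 10¹⁸) / (1.44 × 10⁸)³ = 3.449 × 10⁻⁷
Ratio (larger/smaller) = 2.05 × 10⁵

Moon D, by a factor of ≈ 2.05 × 10⁵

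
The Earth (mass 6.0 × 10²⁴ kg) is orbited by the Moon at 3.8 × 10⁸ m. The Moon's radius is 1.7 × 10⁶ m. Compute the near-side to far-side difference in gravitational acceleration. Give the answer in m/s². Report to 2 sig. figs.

5.0 × 10⁻⁵ m/s²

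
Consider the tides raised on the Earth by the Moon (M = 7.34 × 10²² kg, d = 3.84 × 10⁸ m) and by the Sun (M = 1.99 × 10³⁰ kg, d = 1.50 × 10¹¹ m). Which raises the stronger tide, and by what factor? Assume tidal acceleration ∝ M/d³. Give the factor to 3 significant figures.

The Moon, by a factor of ≈ 2.20

Tidal stretch scales as M/d³; compute that for each body.
The Moon: (7.34 × 10²²) / (3.84 × 10⁸)³ = 1.296 × 10⁻³
The Sun: (1.99 × 10³⁰) / (1.50 × 10¹¹)³ = 5.896 × 10⁻⁴
Ratio (larger/smaller) = 2.20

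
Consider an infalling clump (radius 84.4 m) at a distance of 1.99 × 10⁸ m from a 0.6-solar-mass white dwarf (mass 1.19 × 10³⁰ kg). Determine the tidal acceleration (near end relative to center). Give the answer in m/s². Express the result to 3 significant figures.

1.70 × 10⁻³ m/s²

The tidal stretch is the gradient of GM/d² times the body's extent r, hence the 1/d³ dependence.
a_tidal = 2GMr/d³
        = 2 × (6.674 × 10⁻¹¹) × (1.19 × 10³⁰) × (84.4) / (1.99 × 10⁸)³
        = 1.70 × 10⁻³ m/s²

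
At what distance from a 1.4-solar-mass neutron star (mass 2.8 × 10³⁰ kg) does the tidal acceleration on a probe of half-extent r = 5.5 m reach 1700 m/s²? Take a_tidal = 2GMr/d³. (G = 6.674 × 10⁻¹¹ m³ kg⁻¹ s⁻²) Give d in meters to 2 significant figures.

1.1 × 10⁶ m

2GMr/d³ = a_tidal  ⇒  d = (2GMr / a_tidal)^(1/3)
d = (2 × 6.674×10⁻¹¹ × (2.8 × 10³⁰) × (5.5) / (1700))^(1/3)
  = 1.1 × 10⁶ m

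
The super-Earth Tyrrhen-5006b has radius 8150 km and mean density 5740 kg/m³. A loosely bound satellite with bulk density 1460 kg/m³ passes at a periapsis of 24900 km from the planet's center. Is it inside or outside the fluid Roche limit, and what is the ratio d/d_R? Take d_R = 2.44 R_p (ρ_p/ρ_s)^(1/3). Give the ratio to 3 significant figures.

d_R = 2.44 × (8150 km) × (5740/1460)^(1/3) = 31390 km
d/d_R = (24900) / (31390) = 0.793
Since d/d_R < 1, the body is inside the Roche limit.

inside; d/d_R ≈ 0.793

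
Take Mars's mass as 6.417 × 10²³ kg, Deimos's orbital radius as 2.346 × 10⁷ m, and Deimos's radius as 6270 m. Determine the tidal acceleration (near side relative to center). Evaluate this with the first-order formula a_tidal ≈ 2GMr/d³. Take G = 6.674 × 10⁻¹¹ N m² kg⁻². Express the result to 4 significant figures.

Differencing GM/(d−r)² and GM/d² to first order in r/d gives 2GMr/d³.
a_tidal = 2GMr/d³
        = 2 × (6.674 × 10⁻¹¹) × (6.417 × 10²³) × (6270) / (2.346 × 10⁷)³
        = 4.159 × 10⁻⁵ m/s²

4.159 × 10⁻⁵ m/s²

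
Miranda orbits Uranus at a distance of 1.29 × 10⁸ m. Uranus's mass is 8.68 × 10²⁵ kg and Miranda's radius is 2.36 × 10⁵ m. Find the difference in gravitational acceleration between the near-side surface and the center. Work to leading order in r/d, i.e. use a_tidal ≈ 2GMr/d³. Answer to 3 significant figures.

1.27 × 10⁻³ m/s²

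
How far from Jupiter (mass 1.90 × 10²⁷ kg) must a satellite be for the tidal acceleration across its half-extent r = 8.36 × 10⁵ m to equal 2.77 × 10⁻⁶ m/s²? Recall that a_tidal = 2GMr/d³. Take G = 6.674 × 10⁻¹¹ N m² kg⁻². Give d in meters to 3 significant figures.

4.25 × 10⁹ m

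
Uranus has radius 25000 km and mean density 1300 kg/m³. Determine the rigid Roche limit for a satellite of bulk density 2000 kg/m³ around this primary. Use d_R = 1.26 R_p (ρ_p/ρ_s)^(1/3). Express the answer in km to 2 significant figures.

d_R = 1.26 × 25000 km × (1300/2000)^(1/3)
    = 27000 km

27000 km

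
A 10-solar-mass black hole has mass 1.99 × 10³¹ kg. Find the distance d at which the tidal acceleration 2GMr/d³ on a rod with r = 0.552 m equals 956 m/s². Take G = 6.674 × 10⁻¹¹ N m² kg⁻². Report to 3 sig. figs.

1.15 × 10⁶ m

2GMr/d³ = a_tidal  ⇒  d = (2GMr / a_tidal)^(1/3)
d = (2 × 6.674×10⁻¹¹ × (1.99 × 10³¹) × (0.552) / (956))^(1/3)
  = 1.15 × 10⁶ m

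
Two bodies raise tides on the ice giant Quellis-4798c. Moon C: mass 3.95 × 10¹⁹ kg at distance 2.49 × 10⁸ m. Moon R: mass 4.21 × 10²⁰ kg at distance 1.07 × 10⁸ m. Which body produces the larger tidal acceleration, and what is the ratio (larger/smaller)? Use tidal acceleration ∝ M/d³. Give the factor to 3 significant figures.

Moon R, by a factor of ≈ 134

The tide-raising term goes as M/d³ (the gradient of a 1/d² field).
Moon C: (3.95 × 10¹⁹) / (2.49 × 10⁸)³ = 2.559 × 10⁻⁶
Moon R: (4.21 × 10²⁰) / (1.07 × 10⁸)³ = 3.437 × 10⁻⁴
Ratio (larger/smaller) = 134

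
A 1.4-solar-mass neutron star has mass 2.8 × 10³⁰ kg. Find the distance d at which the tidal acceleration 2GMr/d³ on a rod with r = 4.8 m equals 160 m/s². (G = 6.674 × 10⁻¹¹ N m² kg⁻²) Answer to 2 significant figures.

2.2 × 10⁶ m

2GMr/d³ = a_tidal  ⇒  d = (2GMr / a_tidal)^(1/3)
d = (2 × 6.674×10⁻¹¹ × (2.8 × 10³⁰) × (4.8) / (160))^(1/3)
  = 2.2 × 10⁶ m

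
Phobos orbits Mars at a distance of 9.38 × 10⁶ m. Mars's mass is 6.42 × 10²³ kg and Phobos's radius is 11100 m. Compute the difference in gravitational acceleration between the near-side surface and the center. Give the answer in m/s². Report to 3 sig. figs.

a_tidal = 2GMr/d³
        = 2 × (6.674 × 10⁻¹¹) × (6.42 × 10²³) × (11100) / (9.38 × 10⁶)³
        = 1.15 × 10⁻³ m/s²

1.15 × 10⁻³ m/s²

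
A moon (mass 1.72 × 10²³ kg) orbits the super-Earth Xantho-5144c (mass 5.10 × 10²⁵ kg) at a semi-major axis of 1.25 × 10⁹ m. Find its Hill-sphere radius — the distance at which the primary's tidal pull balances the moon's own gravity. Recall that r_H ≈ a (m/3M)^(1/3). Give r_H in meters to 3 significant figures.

1.30 × 10⁸ m

r_H ≈ a (m/3M)^(1/3)
    = (1.25 × 10⁹) × (1.72 × 10²³ / (3 × 5.10 × 10²⁵))^(1/3)
    = 1.30 × 10⁸ m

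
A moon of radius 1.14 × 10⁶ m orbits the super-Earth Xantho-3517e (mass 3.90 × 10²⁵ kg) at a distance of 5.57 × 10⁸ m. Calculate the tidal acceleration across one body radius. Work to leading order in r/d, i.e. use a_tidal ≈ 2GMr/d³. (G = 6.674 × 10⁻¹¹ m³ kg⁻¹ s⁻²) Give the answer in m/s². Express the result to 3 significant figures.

3.43 × 10⁻⁵ m/s²

Δa = 2GMr/d³
   = 2 × (6.674 × 10⁻¹¹) × (3.90 × 10²⁵) × (1.14 × 10⁶) / (5.57 × 10⁸)³
   = 3.43 × 10⁻⁵ m/s²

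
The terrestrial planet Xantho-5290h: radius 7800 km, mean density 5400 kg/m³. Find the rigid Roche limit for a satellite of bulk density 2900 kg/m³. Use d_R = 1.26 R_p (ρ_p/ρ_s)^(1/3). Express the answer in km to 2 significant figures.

12000 km

d_R = 1.26 × 7800 km × (5400/2900)^(1/3)
    = 12000 km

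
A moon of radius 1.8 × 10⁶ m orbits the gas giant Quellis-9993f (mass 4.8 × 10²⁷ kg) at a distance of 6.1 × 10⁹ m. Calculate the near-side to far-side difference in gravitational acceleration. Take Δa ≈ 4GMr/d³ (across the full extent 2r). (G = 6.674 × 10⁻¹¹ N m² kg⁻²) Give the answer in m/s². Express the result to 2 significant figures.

1.0 × 10⁻⁵ m/s²

Δg = 4GMr/d³
   = 4 × (6.674 × 10⁻¹¹) × (4.8 × 10²⁷) × (1.8 × 10⁶) / (6.1 × 10⁹)³
   = 1.0 × 10⁻⁵ m/s²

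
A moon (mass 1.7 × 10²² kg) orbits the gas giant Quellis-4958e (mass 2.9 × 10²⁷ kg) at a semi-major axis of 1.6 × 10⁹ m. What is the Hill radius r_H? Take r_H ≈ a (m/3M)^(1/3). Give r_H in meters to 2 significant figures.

2.0 × 10⁷ m

r_H ≈ a (m/3M)^(1/3)
    = (1.6 × 10⁹) × (1.7 × 10²² / (3 × 2.9 × 10²⁷))^(1/3)
    = 2.0 × 10⁷ m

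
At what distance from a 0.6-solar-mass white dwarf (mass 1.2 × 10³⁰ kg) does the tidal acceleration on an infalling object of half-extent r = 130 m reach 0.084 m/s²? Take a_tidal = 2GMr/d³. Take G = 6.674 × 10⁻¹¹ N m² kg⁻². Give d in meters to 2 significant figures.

2GMr/d³ = a_tidal  ⇒  d = (2GMr / a_tidal)^(1/3)
d = (2 × 6.674×10⁻¹¹ × (1.2 × 10³⁰) × (130) / (0.084))^(1/3)
  = 6.3 × 10⁷ m

6.3 × 10⁷ m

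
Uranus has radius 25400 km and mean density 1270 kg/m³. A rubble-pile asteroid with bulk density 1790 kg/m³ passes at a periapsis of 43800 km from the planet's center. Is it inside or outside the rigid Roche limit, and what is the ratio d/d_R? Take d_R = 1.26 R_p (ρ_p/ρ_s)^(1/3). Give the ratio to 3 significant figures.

outside; d/d_R ≈ 1.53

d_R = 1.26 × (25400 km) × (1270/1790)^(1/3) = 28540 km
d/d_R = (43800) / (28540) = 1.53
Since d/d_R > 1, the body is outside the Roche limit.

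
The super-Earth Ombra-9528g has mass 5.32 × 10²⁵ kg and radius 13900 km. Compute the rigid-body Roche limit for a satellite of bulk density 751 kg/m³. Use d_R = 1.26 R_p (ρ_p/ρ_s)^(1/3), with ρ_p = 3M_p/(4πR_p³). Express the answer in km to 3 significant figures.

32300 km

ρ_p = 3M_p/(4πR_p³) = 3 × (5.32 × 10²⁵) / (4π × (1.39 × 10⁷ m)³) = 4730 kg/m³
d_R = 1.26 × 13900 km × (4730/751)^(1/3)
    = 32300 km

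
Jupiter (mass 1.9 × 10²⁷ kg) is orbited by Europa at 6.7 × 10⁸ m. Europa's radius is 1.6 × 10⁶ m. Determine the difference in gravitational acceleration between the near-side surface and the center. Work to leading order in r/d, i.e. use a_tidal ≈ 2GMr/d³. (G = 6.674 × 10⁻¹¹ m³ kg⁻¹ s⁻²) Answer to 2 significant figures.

a_tidal = 2GMr/d³
        = 2 × (6.674 × 10⁻¹¹) × (1.9 × 10²⁷) × (1.6 × 10⁶) / (6.7 × 10⁸)³
        = 1.3 × 10⁻³ m/s²

1.3 × 10⁻³ m/s²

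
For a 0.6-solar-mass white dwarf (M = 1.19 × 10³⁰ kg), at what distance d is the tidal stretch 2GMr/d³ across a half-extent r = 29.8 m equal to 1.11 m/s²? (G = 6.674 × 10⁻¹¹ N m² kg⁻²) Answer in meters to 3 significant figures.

1.62 × 10⁷ m

2GMr/d³ = a_tidal  ⇒  d = (2GMr / a_tidal)^(1/3)
d = (2 × 6.674×10⁻¹¹ × (1.19 × 10³⁰) × (29.8) / (1.11))^(1/3)
  = 1.62 × 10⁷ m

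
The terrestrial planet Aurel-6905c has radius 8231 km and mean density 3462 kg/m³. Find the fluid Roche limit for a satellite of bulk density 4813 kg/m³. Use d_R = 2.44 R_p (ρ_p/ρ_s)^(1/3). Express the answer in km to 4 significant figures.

17990 km

d_R = 2.44 × 8231 km × (3462/4813)^(1/3)
    = 17990 km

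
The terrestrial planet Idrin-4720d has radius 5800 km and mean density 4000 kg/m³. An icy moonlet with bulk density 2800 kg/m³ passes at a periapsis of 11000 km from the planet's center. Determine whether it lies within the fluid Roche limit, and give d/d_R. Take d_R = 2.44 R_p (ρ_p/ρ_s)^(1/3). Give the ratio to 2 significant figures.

d_R = 2.44 × (5800 km) × (4000/2800)^(1/3) = 15940 km
d/d_R = (11000) / (15940) = 0.69
Since d/d_R < 1, the body is inside the Roche limit.

inside; d/d_R ≈ 0.69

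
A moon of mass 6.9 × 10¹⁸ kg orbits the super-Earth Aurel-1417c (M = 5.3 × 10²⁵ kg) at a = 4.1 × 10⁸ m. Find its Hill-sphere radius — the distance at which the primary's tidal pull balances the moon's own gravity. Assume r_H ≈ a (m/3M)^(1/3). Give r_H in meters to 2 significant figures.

1.4 × 10⁶ m

r_H ≈ a (m/3M)^(1/3)
    = (4.1 × 10⁸) × (6.9 × 10¹⁸ / (3 × 5.3 × 10²⁵))^(1/3)
    = 1.4 × 10⁶ m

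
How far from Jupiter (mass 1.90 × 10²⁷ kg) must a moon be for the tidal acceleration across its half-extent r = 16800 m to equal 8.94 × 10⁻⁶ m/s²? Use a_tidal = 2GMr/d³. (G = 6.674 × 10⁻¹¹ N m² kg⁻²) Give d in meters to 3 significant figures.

7.81 × 10⁸ m

2GMr/d³ = a_tidal  ⇒  d = (2GMr / a_tidal)^(1/3)
d = (2 × 6.674×10⁻¹¹ × (1.90 × 10²⁷) × (16800) / (8.94 × 10⁻⁶))^(1/3)
  = 7.81 × 10⁸ m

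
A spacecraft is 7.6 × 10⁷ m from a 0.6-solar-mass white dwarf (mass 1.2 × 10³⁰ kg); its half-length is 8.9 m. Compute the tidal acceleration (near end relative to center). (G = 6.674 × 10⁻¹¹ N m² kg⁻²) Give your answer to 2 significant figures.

Since r ≪ d, expand the inverse-square field across one radius to get the leading 2GMr/d³ term.
Δg = 2GMr/d³
   = 2 × (6.674 × 10⁻¹¹) × (1.2 × 10³⁰) × (8.9) / (7.6 × 10⁷)³
   = 3.2 × 10⁻³ m/s²

3.2 × 10⁻³ m/s²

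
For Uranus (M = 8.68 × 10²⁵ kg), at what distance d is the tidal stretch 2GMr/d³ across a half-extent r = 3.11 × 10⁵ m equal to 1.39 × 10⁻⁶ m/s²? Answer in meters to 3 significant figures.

1.37 × 10⁹ m

2GMr/d³ = a_tidal  ⇒  d = (2GMr / a_tidal)^(1/3)
d = (2 × 6.674×10⁻¹¹ × (8.68 × 10²⁵) × (3.11 × 10⁵) / (1.39 × 10⁻⁶))^(1/3)
  = 1.37 × 10⁹ m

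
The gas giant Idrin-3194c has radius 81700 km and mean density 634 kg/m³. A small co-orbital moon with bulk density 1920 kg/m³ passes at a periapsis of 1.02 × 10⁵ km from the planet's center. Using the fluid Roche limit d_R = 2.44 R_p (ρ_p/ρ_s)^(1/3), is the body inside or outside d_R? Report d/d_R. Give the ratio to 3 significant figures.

d_R = 2.44 × (81700 km) × (634/1920)^(1/3) = 1.378 × 10⁵ km
d/d_R = (1.02 × 10⁵) / (1.378 × 10⁵) = 0.740
Since d/d_R < 1, the body is inside the Roche limit.

inside; d/d_R ≈ 0.740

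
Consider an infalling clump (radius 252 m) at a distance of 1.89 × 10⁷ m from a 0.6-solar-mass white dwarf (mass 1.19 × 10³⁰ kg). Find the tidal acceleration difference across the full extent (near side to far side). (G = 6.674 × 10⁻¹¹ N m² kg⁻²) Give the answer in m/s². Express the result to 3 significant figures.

1.19 × 10¹ m/s²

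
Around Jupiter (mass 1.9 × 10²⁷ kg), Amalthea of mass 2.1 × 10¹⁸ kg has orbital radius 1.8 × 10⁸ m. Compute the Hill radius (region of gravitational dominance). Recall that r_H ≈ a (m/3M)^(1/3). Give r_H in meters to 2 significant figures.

r_H ≈ a (m/3M)^(1/3)
    = (1.8 × 10⁸) × (2.1 × 10¹⁸ / (3 × 1.9 × 10²⁷))^(1/3)
    = 1.3 × 10⁵ m

1.3 × 10⁵ m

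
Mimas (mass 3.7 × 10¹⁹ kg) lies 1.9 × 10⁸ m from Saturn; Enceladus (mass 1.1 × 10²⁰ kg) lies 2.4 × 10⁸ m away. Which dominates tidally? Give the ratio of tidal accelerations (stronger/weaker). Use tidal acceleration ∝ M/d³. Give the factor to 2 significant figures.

Enceladus, by a factor of ≈ 1.5

Compare M/d³ for the two perturbers:
Mimas: (3.7 × 10¹⁹) / (1.9 × 10⁸)³ = 5.394 × 10⁻⁶
Enceladus: (1.1 × 10²⁰) / (2.4 × 10⁸)³ = 7.957 × 10⁻⁶
Ratio (larger/smaller) = 1.5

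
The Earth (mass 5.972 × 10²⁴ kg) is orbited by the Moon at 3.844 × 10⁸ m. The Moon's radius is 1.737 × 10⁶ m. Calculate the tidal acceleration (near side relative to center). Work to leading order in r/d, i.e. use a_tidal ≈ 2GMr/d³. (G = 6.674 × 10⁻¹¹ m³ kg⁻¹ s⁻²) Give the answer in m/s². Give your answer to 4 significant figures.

Δa = 2GMr/d³
   = 2 × (6.674 × 10⁻¹¹) × (5.972 × 10²⁴) × (1.737 × 10⁶) / (3.844 × 10⁸)³
   = 2.438 × 10⁻⁵ m/s²

2.438 × 10⁻⁵ m/s²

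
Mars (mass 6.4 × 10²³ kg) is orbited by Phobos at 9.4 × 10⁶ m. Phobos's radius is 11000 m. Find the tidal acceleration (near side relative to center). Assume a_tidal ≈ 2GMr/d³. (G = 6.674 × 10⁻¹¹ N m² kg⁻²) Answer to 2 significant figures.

1.1 × 10⁻³ m/s²

a_tidal = 2GMr/d³
        = 2 × (6.674 × 10⁻¹¹) × (6.4 × 10²³) × (11000) / (9.4 × 10⁶)³
        = 1.1 × 10⁻³ m/s²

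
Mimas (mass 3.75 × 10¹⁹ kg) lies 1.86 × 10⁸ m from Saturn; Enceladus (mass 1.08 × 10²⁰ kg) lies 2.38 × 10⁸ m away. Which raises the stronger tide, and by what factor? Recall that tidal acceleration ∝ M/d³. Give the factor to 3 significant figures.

Compare M/d³ for the two perturbers:
Mimas: (3.75 × 10¹⁹) / (1.86 × 10⁸)³ = 5.828 × 10⁻⁶
Enceladus: (1.08 × 10²⁰) / (2.38 × 10⁸)³ = 8.011 × 10⁻⁶
Ratio (larger/smaller) = 1.37

Enceladus, by a factor of ≈ 1.37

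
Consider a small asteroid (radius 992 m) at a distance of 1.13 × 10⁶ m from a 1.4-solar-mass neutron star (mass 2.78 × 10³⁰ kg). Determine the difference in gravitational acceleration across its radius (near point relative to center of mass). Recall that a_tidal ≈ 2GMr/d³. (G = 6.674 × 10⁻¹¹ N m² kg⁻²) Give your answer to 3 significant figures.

Δg = 2GMr/d³
   = 2 × (6.674 × 10⁻¹¹) × (2.78 × 10³⁰) × (992) / (1.13 × 10⁶)³
   = 2.55 × 10⁵ m/s²

2.55 × 10⁵ m/s²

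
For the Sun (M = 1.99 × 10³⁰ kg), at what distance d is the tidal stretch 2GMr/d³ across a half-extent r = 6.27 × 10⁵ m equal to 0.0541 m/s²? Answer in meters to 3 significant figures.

2GMr/d³ = a_tidal  ⇒  d = (2GMr / a_tidal)^(1/3)
d = (2 × 6.674×10⁻¹¹ × (1.99 × 10³⁰) × (6.27 × 10⁵) / (0.0541))^(1/3)
  = 1.45 × 10⁹ m

1.45 × 10⁹ m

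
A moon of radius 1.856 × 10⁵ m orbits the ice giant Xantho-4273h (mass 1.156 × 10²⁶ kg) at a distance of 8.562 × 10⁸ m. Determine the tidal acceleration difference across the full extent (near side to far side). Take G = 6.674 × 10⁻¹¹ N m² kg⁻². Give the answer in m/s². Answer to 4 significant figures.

9.125 × 10⁻⁶ m/s²

a_tidal = 4GMr/d³
        = 4 × (6.674 × 10⁻¹¹) × (1.156 × 10²⁶) × (1.856 × 10⁵) / (8.562 × 10⁸)³
        = 9.125 × 10⁻⁶ m/s²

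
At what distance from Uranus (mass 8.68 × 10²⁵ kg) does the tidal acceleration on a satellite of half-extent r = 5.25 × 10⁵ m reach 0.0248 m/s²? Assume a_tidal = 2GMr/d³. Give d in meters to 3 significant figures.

6.26 × 10⁷ m

2GMr/d³ = a_tidal  ⇒  d = (2GMr / a_tidal)^(1/3)
d = (2 × 6.674×10⁻¹¹ × (8.68 × 10²⁵) × (5.25 × 10⁵) / (0.0248))^(1/3)
  = 6.26 × 10⁷ m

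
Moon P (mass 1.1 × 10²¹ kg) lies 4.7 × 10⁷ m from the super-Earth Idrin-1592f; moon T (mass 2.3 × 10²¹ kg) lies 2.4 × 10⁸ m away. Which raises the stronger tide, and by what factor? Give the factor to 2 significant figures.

Moon P, by a factor of ≈ 64

The tide-raising term goes as M/d³ (the gradient of a 1/d² field).
Moon P: (1.1 × 10²¹) / (4.7 × 10⁷)³ = 1.059 × 10⁻²
Moon T: (2.3 × 10²¹) / (2.4 × 10⁸)³ = 1.664 × 10⁻⁴
Ratio (larger/smaller) = 64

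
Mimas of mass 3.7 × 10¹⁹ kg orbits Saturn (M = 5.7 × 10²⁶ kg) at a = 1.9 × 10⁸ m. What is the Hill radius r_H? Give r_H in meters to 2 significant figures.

5.3 × 10⁵ m

r_H ≈ a (m/3M)^(1/3)
    = (1.9 × 10⁸) × (3.7 × 10¹⁹ / (3 × 5.7 × 10²⁶))^(1/3)
    = 5.3 × 10⁵ m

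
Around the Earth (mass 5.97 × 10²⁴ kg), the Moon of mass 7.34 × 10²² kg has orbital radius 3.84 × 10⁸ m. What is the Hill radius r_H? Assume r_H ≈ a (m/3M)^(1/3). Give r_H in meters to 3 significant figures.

r_H ≈ a (m/3M)^(1/3)
    = (3.84 × 10⁸) × (7.34 × 10²² / (3 × 5.97 × 10²⁴))^(1/3)
    = 6.15 × 10⁷ m

6.15 × 10⁷ m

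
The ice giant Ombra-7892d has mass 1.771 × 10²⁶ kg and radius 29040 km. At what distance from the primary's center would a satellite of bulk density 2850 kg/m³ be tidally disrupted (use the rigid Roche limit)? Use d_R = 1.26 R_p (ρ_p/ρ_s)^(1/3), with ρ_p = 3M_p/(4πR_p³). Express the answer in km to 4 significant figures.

30960 km

ρ_p = 3M_p/(4πR_p³) = 3 × (1.771 × 10²⁶) / (4π × (2.904 × 10⁷ m)³) = 1726 kg/m³
d_R = 1.26 × 29040 km × (1726/2850)^(1/3)
    = 30960 km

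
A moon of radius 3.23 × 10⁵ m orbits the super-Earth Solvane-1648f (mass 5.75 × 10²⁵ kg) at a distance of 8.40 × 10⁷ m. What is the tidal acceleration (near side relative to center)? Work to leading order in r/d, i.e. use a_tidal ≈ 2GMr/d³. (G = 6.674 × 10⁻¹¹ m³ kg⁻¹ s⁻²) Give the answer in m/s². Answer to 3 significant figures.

4.18 × 10⁻³ m/s²

Δg = 2GMr/d³
   = 2 × (6.674 × 10⁻¹¹) × (5.75 × 10²⁵) × (3.23 × 10⁵) / (8.40 × 10⁷)³
   = 4.18 × 10⁻³ m/s²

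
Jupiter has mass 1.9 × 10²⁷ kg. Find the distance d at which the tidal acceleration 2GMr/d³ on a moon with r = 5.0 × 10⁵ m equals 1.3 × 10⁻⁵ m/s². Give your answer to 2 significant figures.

2.1 × 10⁹ m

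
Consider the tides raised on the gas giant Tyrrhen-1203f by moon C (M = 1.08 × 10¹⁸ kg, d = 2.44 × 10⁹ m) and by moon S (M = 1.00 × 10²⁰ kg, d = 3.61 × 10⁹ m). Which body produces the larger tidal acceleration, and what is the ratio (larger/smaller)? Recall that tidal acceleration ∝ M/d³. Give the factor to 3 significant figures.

Tidal stretch scales as M/d³; compute that for each body.
Moon C: (1.08 × 10¹⁸) / (2.44 × 10⁹)³ = 7.435 × 10⁻¹¹
Moon S: (1.00 × 10²⁰) / (3.61 × 10⁹)³ = 2.126 × 10⁻⁹
Ratio (larger/smaller) = 28.6

Moon S, by a factor of ≈ 28.6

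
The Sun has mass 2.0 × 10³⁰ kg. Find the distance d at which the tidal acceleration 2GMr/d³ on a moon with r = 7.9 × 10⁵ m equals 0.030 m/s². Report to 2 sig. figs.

2GMr/d³ = a_tidal  ⇒  d = (2GMr / a_tidal)^(1/3)
d = (2 × 6.674×10⁻¹¹ × (2.0 × 10³⁰) × (7.9 × 10⁵) / (0.030))^(1/3)
  = 1.9 × 10⁹ m

1.9 × 10⁹ m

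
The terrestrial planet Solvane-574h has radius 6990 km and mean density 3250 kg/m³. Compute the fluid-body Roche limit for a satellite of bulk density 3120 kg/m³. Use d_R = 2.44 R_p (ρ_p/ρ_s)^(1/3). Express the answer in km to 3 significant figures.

d_R = 2.44 × 6990 km × (3250/3120)^(1/3)
    = 17300 km

17300 km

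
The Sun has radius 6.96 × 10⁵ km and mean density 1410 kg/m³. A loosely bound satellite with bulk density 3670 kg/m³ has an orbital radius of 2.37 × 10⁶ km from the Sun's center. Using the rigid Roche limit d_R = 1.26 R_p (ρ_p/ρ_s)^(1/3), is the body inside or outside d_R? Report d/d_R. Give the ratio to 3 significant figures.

outside; d/d_R ≈ 3.72

d_R = 1.26 × (6.96 × 10⁵ km) × (1410/3670)^(1/3) = 6.375 × 10⁵ km
d/d_R = (2.37 × 10⁶) / (6.375 × 10⁵) = 3.72
Since d/d_R > 1, the body is outside the Roche limit.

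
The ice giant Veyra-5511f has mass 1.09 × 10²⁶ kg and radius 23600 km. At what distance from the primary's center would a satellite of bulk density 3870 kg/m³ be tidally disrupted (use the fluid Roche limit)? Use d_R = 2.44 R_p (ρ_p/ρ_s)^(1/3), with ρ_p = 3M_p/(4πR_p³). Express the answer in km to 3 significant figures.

46100 km

ρ_p = 3M_p/(4πR_p³) = 3 × (1.09 × 10²⁶) / (4π × (2.36 × 10⁷ m)³) = 1980 kg/m³
d_R = 2.44 × 23600 km × (1980/3870)^(1/3)
    = 46100 km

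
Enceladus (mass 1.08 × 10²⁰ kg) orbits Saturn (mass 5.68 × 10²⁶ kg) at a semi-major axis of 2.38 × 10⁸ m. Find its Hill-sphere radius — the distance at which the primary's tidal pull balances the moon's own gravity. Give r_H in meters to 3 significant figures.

9.49 × 10⁵ m

r_H ≈ a (m/3M)^(1/3)
    = (2.38 × 10⁸) × (1.08 × 10²⁰ / (3 × 5.68 × 10²⁶))^(1/3)
    = 9.49 × 10⁵ m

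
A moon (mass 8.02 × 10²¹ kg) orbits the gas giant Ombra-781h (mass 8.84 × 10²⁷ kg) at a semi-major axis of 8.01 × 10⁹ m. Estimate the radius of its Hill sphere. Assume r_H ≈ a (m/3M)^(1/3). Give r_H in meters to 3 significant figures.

r_H ≈ a (m/3M)^(1/3)
    = (8.01 × 10⁹) × (8.02 × 10²¹ / (3 × 8.84 × 10²⁷))^(1/3)
    = 5.38 × 10⁷ m

5.38 × 10⁷ m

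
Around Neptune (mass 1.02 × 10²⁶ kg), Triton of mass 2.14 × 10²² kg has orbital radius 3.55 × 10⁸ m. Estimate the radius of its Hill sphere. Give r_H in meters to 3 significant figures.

1.46 × 10⁷ m

r_H ≈ a (m/3M)^(1/3)
    = (3.55 × 10⁸) × (2.14 × 10²² / (3 × 1.02 × 10²⁶))^(1/3)
    = 1.46 × 10⁷ m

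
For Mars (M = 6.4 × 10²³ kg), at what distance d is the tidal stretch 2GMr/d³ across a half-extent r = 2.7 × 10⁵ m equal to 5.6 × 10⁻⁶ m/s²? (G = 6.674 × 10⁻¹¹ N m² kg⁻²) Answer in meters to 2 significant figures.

2GMr/d³ = a_tidal  ⇒  d = (2GMr / a_tidal)^(1/3)
d = (2 × 6.674×10⁻¹¹ × (6.4 × 10²³) × (2.7 × 10⁵) / (5.6 × 10⁻⁶))^(1/3)
  = 1.6 × 10⁸ m

1.6 × 10⁸ m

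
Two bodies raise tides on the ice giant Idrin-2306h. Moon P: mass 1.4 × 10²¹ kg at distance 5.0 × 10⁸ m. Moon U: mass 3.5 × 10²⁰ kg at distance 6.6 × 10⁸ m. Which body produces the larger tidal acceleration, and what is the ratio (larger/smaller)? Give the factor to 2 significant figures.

Moon P, by a factor of ≈ 9.2

Compare M/d³ for the two perturbers:
Moon P: (1.4 × 10²¹) / (5.0 × 10⁸)³ = 1.120 × 10⁻⁵
Moon U: (3.5 × 10²⁰) / (6.6 × 10⁸)³ = 1.217 × 10⁻⁶
Ratio (larger/smaller) = 9.2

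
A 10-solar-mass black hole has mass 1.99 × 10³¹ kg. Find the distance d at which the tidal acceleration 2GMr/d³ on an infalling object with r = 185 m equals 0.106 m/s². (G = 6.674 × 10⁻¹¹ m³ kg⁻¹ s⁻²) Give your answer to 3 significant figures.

2GMr/d³ = a_tidal  ⇒  d = (2GMr / a_tidal)^(1/3)
d = (2 × 6.674×10⁻¹¹ × (1.99 × 10³¹) × (185) / (0.106))^(1/3)
  = 1.67 × 10⁸ m

1.67 × 10⁸ m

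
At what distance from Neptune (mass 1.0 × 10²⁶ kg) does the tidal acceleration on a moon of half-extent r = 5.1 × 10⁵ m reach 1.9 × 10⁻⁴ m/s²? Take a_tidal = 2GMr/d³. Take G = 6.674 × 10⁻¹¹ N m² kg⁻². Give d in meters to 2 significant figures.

3.3 × 10⁸ m

2GMr/d³ = a_tidal  ⇒  d = (2GMr / a_tidal)^(1/3)
d = (2 × 6.674×10⁻¹¹ × (1.0 × 10²⁶) × (5.1 × 10⁵) / (1.9 × 10⁻⁴))^(1/3)
  = 3.3 × 10⁸ m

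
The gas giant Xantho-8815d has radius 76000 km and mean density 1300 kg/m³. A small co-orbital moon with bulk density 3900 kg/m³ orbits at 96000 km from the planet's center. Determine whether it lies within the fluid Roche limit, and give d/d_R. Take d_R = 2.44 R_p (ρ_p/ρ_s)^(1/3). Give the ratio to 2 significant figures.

d_R = 2.44 × (76000 km) × (1300/3900)^(1/3) = 1.286 × 10⁵ km
d/d_R = (96000) / (1.286 × 10⁵) = 0.75
Since d/d_R < 1, the body is inside the Roche limit.

inside; d/d_R ≈ 0.75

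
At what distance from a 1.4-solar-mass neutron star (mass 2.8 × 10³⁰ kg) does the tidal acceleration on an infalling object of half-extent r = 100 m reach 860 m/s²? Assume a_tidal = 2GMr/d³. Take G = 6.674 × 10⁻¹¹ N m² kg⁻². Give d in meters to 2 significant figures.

3.5 × 10⁶ m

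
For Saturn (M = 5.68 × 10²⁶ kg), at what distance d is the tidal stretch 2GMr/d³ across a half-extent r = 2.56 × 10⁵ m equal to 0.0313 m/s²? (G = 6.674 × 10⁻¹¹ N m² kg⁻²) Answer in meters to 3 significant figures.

8.53 × 10⁷ m

2GMr/d³ = a_tidal  ⇒  d = (2GMr / a_tidal)^(1/3)
d = (2 × 6.674×10⁻¹¹ × (5.68 × 10²⁶) × (2.56 × 10⁵) / (0.0313))^(1/3)
  = 8.53 × 10⁷ m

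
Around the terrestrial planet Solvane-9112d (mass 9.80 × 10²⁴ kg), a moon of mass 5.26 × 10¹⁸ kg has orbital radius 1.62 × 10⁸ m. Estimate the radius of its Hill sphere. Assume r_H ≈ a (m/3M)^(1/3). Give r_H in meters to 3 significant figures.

9.13 × 10⁵ m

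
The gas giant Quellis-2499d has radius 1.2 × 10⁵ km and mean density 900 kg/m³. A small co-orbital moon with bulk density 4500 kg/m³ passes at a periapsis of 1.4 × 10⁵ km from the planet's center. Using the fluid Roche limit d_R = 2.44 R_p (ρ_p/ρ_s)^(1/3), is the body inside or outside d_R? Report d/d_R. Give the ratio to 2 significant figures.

inside; d/d_R ≈ 0.82

d_R = 2.44 × (1.2 × 10⁵ km) × (900/4500)^(1/3) = 1.712 × 10⁵ km
d/d_R = (1.4 × 10⁵) / (1.712 × 10⁵) = 0.82
Since d/d_R < 1, the body is inside the Roche limit.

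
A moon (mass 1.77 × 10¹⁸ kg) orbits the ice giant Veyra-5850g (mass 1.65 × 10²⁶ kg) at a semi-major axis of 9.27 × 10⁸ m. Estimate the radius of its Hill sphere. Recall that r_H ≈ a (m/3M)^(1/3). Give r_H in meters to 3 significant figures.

r_H ≈ a (m/3M)^(1/3)
    = (9.27 × 10⁸) × (1.77 × 10¹⁸ / (3 × 1.65 × 10²⁶))^(1/3)
    = 1.42 × 10⁶ m

1.42 × 10⁶ m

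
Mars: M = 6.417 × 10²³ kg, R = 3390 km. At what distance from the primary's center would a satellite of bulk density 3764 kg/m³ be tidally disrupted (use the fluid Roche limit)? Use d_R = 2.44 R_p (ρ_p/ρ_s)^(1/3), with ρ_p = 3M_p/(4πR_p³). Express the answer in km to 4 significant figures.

ρ_p = 3M_p/(4πR_p³) = 3 × (6.417 × 10²³) / (4π × (3.390 × 10⁶ m)³) = 3932 kg/m³
d_R = 2.44 × 3390 km × (3932/3764)^(1/3)
    = 8393 km

8393 km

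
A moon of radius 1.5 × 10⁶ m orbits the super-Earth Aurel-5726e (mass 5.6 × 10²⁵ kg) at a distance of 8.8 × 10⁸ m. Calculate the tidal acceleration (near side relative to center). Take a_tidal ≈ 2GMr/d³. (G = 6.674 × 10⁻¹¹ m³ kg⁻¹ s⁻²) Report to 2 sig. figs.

1.6 × 10⁻⁵ m/s²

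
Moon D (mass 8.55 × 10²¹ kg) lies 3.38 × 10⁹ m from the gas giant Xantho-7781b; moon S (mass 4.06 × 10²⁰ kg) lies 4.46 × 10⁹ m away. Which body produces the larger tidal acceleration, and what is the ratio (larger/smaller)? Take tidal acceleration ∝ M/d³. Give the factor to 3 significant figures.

Moon D, by a factor of ≈ 48.4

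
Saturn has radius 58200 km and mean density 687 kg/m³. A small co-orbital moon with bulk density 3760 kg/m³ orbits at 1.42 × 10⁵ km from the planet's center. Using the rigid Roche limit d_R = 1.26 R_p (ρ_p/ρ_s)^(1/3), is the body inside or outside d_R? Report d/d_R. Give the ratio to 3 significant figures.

outside; d/d_R ≈ 3.41

d_R = 1.26 × (58200 km) × (687/3760)^(1/3) = 41610 km
d/d_R = (1.42 × 10⁵) / (41610) = 3.41
Since d/d_R > 1, the body is outside the Roche limit.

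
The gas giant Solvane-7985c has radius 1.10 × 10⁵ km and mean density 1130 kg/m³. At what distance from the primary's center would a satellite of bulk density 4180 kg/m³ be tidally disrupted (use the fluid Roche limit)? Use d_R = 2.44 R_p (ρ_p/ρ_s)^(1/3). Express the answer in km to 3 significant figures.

1.74 × 10⁵ km

d_R = 2.44 × 1.10 × 10⁵ km × (1130/4180)^(1/3)
    = 1.74 × 10⁵ km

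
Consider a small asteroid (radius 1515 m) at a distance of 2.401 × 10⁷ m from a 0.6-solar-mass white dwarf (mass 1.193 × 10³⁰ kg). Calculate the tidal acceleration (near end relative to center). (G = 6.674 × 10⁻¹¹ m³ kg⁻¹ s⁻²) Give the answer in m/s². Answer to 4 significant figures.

1.743 × 10¹ m/s²

Since r ≪ d, expand the inverse-square field across one radius to get the leading 2GMr/d³ term.
a_tidal = 2GMr/d³
        = 2 × (6.674 × 10⁻¹¹) × (1.193 × 10³⁰) × (1515) / (2.401 × 10⁷)³
        = 1.743 × 10¹ m/s²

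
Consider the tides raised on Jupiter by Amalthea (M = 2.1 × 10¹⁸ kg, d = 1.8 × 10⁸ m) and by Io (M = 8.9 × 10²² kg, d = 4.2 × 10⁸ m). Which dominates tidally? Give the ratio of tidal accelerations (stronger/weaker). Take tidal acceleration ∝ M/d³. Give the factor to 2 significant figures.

The tide-raising term goes as M/d³ (the gradient of a 1/d² field).
Amalthea: (2.1 × 10¹⁸) / (1.8 × 10⁸)³ = 3.601 × 10⁻⁷
Io: (8.9 × 10²²) / (4.2 × 10⁸)³ = 1.201 × 10⁻³
Ratio (larger/smaller) = 3300

Io, by a factor of ≈ 3300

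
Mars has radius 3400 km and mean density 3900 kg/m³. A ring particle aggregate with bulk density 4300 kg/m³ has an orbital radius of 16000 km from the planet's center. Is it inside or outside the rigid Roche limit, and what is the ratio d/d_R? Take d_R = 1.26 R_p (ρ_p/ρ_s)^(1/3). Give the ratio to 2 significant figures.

outside; d/d_R ≈ 3.9

d_R = 1.26 × (3400 km) × (3900/4300)^(1/3) = 4147 km
d/d_R = (16000) / (4147) = 3.9
Since d/d_R > 1, the body is outside the Roche limit.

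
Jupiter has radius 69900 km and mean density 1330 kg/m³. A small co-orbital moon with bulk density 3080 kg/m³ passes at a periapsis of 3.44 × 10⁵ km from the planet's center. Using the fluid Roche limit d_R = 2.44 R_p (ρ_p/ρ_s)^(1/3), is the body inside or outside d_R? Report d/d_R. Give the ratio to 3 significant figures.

d_R = 2.44 × (69900 km) × (1330/3080)^(1/3) = 1.289 × 10⁵ km
d/d_R = (3.44 × 10⁵) / (1.289 × 10⁵) = 2.67
Since d/d_R > 1, the body is outside the Roche limit.

outside; d/d_R ≈ 2.67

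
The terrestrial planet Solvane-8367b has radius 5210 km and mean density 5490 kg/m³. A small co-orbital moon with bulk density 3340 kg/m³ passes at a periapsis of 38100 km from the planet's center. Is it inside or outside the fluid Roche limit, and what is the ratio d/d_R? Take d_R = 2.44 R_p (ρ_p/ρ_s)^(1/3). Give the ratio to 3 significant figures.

outside; d/d_R ≈ 2.54

d_R = 2.44 × (5210 km) × (5490/3340)^(1/3) = 15000 km
d/d_R = (38100) / (15000) = 2.54
Since d/d_R > 1, the body is outside the Roche limit.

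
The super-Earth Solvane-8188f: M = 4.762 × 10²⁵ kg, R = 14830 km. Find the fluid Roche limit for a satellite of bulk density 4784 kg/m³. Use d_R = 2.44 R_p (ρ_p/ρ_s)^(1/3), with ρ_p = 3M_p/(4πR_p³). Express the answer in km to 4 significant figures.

ρ_p = 3M_p/(4πR_p³) = 3 × (4.762 × 10²⁵) / (4π × (1.483 × 10⁷ m)³) = 3486 kg/m³
d_R = 2.44 × 14830 km × (3486/4784)^(1/3)
    = 32560 km

32560 km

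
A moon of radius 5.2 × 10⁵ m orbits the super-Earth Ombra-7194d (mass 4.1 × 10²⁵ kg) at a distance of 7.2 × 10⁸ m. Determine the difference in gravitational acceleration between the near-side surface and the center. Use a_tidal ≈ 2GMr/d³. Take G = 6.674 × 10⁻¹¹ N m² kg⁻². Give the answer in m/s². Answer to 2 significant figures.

7.6 × 10⁻⁶ m/s²

Δg = 2GMr/d³
   = 2 × (6.674 × 10⁻¹¹) × (4.1 × 10²⁵) × (5.2 × 10⁵) / (7.2 × 10⁸)³
   = 7.6 × 10⁻⁶ m/s²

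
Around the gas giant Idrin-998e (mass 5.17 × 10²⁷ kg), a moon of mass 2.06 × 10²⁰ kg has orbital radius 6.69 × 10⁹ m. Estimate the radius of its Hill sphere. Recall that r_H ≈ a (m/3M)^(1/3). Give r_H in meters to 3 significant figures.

1.58 × 10⁷ m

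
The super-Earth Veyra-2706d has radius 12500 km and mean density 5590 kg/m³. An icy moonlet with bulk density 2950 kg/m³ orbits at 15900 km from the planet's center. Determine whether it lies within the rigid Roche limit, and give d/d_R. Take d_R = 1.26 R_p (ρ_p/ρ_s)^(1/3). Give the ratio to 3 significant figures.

d_R = 1.26 × (12500 km) × (5590/2950)^(1/3) = 19490 km
d/d_R = (15900) / (19490) = 0.816
Since d/d_R < 1, the body is inside the Roche limit.

inside; d/d_R ≈ 0.816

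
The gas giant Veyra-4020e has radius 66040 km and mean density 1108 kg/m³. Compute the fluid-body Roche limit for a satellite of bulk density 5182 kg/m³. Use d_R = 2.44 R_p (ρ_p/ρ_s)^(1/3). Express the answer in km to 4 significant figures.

d_R = 2.44 × 66040 km × (1108/5182)^(1/3)
    = 96360 km

96360 km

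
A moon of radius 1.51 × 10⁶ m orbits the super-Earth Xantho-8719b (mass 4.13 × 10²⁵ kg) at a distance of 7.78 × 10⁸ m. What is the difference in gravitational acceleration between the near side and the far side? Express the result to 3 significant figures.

3.54 × 10⁻⁵ m/s²

Near-to-far spans 2r, so the tidal difference is twice the near-to-center value: 4GMr/d³.
Δg = 4GMr/d³
   = 4 × (6.674 × 10⁻¹¹) × (4.13 × 10²⁵) × (1.51 × 10⁶) / (7.78 × 10⁸)³
   = 3.54 × 10⁻⁵ m/s²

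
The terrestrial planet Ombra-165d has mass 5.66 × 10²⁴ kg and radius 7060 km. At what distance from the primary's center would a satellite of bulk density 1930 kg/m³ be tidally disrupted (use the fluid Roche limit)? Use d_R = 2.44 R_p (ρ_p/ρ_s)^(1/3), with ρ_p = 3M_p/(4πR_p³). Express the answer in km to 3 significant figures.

ρ_p = 3M_p/(4πR_p³) = 3 × (5.66 × 10²⁴) / (4π × (7.06 × 10⁶ m)³) = 3840 kg/m³
d_R = 2.44 × 7060 km × (3840/1930)^(1/3)
    = 21700 km

21700 km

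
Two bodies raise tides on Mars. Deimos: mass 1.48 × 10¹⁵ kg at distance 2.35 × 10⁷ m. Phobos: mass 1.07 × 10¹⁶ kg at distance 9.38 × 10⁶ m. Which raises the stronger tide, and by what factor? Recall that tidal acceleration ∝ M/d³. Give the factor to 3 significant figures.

Phobos, by a factor of ≈ 114

Compare M/d³ for the two perturbers:
Deimos: (1.48 × 10¹⁵) / (2.35 × 10⁷)³ = 1.140 × 10⁻⁷
Phobos: (1.07 × 10¹⁶) / (9.38 × 10⁶)³ = 1.297 × 10⁻⁵
Ratio (larger/smaller) = 114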